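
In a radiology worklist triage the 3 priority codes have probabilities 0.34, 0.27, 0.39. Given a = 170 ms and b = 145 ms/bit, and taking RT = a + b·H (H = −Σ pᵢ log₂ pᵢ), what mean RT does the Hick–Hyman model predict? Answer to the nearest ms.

Entropy contributions −pᵢ log₂ pᵢ: 0.5292, 0.5100, 0.5298; sum H = 1.5690 bits.
RT = a + bH = 170 + 145·1.5690 = 397.50 ms.

398 ms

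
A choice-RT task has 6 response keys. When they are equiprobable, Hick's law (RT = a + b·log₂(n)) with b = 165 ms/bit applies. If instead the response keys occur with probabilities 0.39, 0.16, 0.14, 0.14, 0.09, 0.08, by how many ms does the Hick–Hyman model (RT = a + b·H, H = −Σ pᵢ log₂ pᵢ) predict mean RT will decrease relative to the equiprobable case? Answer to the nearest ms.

39 ms

The RT saving is b·ΔH. Equiprobable H₀ = log₂(6) = 2.5850 bits; with the given probabilities H = 2.3512 bits.
b·(H₀ − H) = 165 × (2.5850 − 2.3512) = 38.57 ms.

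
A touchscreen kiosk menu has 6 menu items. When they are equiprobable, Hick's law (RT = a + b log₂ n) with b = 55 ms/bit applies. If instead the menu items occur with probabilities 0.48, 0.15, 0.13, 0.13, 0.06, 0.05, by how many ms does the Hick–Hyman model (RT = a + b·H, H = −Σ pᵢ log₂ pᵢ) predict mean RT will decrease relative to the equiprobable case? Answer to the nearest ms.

24 ms

The RT saving is b·ΔH. Equiprobable H₀ = log₂(6) = 2.5850 bits; with the given probabilities H = 2.1437 bits.
b·(H₀ − H) = 55 × (2.5850 − 2.1437) = 24.27 ms.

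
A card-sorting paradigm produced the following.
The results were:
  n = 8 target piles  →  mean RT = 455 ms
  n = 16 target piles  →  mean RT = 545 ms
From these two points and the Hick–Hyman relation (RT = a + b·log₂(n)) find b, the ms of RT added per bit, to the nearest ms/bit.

b = (RT₂ − RT₁)/(log₂ n₂ − log₂ n₁) = (545 − 455)/(4 − 3) = 90 ms/bit.

90 ms/bit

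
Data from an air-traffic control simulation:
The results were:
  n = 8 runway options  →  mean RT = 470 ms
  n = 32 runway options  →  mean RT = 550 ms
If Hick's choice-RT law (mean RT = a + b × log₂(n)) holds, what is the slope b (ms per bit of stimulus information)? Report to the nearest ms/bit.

40 ms/bit

The slope on a log₂ axis is (550 − 470) / (5 − 3) = 40 ms/bit.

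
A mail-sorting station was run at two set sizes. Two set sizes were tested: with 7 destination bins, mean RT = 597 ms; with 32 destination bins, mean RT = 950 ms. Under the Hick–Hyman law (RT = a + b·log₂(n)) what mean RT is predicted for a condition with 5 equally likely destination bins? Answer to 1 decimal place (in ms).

518.8 ms

Fit slope and intercept:
  b = (950 − 597) / (log₂ 32 − log₂ 7) = 353 / (5 − 2.8074) = 160.993 ms/bit
  a = 597 − 160.993 × 2.8074 = 145.036 ms
Then RT(5) = 145.036 + 160.993 × log₂ 5 = 145.036 + 160.993 × 2.3219 ≈ 518.850 ms.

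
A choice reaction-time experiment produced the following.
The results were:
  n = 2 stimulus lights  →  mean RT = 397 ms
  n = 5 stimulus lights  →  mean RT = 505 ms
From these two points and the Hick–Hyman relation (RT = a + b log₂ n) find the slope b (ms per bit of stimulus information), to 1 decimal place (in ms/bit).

The slope on a log₂ axis is (505 − 397) / (2.3219 − 1) = 81.699 ms/bit.

81.7 ms/bit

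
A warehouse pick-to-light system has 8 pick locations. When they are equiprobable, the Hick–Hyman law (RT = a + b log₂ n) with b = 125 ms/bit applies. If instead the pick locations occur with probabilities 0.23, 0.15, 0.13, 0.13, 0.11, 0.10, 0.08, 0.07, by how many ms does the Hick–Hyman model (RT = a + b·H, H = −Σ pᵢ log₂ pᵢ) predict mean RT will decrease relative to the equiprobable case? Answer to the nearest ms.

Equiprobable entropy H₀ = log₂ 8 = 3.0000 bits.
Skewed entropy H = −Σ pᵢ log₂ pᵢ = 2.9060 bits.
ΔRT = b·(H₀ − H) = 125 × 0.0940 = 11.74 ms.

12 ms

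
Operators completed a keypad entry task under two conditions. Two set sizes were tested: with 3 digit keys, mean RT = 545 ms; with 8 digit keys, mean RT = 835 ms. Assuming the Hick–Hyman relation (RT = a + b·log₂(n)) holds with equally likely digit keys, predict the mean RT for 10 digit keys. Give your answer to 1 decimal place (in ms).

901.0 ms

Solve the two-equation system in a and b:
  b = (835 − 545) / (log₂ 8 − log₂ 3) = 290 / (3 − 1.5850) = 204.942 ms/bit
  a = 545 − 204.942 × 1.5850 = 220.175 ms
Then RT(10) = 220.175 + 204.942 × log₂ 10 = 220.175 + 204.942 × 3.3219 ≈ 900.976 ms.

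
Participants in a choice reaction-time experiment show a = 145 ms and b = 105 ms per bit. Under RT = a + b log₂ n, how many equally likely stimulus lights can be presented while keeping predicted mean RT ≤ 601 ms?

Information budget: (601 − 145)/105 = 4.3429 bits, so n ≤ 2^4.3429 = 20.292 → at most 20.

20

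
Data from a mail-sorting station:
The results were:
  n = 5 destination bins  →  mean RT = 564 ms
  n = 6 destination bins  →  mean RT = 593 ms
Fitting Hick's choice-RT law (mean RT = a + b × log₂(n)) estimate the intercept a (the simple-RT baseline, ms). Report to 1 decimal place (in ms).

308.0 ms

b = (RT₂ − RT₁)/(log₂ n₂ − log₂ n₁) = (593 − 564)/(2.5850 − 2.3219) = 110.252 ms/bit.
a = RT₁ − b·log₂ n₁ = 564 − 110.252 × 2.3219 = 308.003 ms.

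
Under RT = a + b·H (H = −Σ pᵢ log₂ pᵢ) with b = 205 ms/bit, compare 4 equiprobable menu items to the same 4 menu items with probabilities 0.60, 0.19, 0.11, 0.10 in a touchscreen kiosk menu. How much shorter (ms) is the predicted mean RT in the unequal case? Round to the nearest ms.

86 ms

Equiprobable entropy H₀ = log₂ 4 = 2.0000 bits.
Skewed entropy H = −Σ pᵢ log₂ pᵢ = 1.5799 bits.
ΔRT = b·(H₀ − H) = 205 × 0.4201 = 86.12 ms.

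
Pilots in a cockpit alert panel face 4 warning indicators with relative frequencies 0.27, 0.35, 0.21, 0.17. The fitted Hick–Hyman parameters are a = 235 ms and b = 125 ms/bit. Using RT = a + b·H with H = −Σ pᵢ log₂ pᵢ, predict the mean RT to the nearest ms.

478 ms

Entropy contributions −pᵢ log₂ pᵢ: 0.5100, 0.5301, 0.4728, 0.4346; sum H = 1.9475 bits.
RT = a + bH = 235 + 125·1.9475 = 478.44 ms.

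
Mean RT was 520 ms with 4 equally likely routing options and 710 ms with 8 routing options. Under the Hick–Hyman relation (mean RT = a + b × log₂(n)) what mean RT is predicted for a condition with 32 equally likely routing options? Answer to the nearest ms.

Solve the two-equation system in a and b:
  b = (710 − 520) / (log₂ 8 − log₂ 4) = 190 / (3 − 2) = 190 ms/bit
  a = 520 − 190 × 2 = 140 ms
Then RT(32) = 140 + 190 × log₂ 32 = 140 + 190 × 5 ≈ 1090.000 ms.

1090 ms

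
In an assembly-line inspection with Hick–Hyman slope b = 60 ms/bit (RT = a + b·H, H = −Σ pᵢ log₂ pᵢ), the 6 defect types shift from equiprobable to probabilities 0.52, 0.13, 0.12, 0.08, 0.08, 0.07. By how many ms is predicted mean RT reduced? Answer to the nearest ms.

30 ms

The RT saving is b·ΔH. Equiprobable H₀ = log₂(6) = 2.5850 bits; with the given probabilities H = 2.0919 bits.
b·(H₀ − H) = 60 × (2.5850 − 2.0919) = 29.59 ms.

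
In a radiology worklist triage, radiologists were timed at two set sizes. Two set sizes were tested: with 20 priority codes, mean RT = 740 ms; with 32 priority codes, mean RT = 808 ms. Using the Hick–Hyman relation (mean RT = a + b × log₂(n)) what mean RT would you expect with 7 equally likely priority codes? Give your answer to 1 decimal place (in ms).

Solve the two-equation system in a and b:
  b = (808 − 740) / (log₂ 32 − log₂ 20) = 68 / (5 − 4.3219) = 100.284 ms/bit
  a = 740 − 100.284 × 4.3219 = 306.578 ms
Then RT(7) = 306.578 + 100.284 × log₂ 7 = 306.578 + 100.284 × 2.8074 ≈ 588.112 ms.

588.1 ms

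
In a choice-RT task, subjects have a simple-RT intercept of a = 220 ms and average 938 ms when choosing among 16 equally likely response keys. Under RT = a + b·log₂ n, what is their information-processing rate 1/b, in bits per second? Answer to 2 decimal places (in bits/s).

Choice component = 938 − 220 = 718 ms over log₂(16) = 4 bits.
b = 718 / 4 = 179.500 ms/bit, so 1/b = 5.571 bits/s.

5.57 bits/s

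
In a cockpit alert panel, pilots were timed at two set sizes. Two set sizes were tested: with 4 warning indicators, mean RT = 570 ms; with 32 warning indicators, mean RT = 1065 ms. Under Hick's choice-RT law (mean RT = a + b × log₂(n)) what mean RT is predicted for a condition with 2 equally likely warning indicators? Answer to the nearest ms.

RT is linear in log₂ n, so two points fix the line:
  b = (1065 − 570) / (log₂ 32 − log₂ 4) = 495 / (5 − 2) = 165 ms/bit
  a = 570 − 165 × 2 = 240 ms
Then RT(2) = 240 + 165 × log₂ 2 = 240 + 165 × 1 ≈ 405.000 ms.

405 ms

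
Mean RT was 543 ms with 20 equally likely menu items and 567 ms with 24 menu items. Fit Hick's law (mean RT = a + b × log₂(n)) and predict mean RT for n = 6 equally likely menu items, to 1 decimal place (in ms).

Solve the two-equation system in a and b:
  b = (567 − 543) / (log₂ 24 − log₂ 20) = 24 / (4.5850 − 4.3219) = 91.243 ms/bit
  a = 543 − 91.243 × 4.3219 = 148.655 ms
Then RT(6) = 148.655 + 91.243 × log₂ 6 = 148.655 + 91.243 × 2.5850 ≈ 384.514 ms.

384.5 ms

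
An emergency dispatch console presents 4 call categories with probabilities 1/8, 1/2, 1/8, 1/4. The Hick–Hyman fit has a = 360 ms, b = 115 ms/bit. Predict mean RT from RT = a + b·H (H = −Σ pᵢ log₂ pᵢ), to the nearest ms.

H = −Σ pᵢ log₂ pᵢ = 0.125·3 + 0.5·1 + 0.125·3 + 0.25·2 = 1.750 bits.
RT = 360 + 115 × 1.750 = 561.25 ms.

561 ms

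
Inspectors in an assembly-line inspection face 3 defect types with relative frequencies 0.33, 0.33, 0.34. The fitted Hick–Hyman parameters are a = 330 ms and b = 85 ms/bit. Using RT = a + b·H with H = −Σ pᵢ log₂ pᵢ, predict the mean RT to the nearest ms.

465 ms

H = 0.33·log₂(1/0.33) + 0.33·log₂(1/0.33) + 0.34·log₂(1/0.34) = 1.5848 bits.
RT = 330 + 85 × 1.5848 = 464.71 ms.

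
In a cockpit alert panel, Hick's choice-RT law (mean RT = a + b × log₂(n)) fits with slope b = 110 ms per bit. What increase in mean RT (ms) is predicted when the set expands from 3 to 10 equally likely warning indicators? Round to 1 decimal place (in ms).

191.1 ms

Only the slope matters, since a is common to both: ΔRT = b·log₂(n₂/n₁).
log₂(10) − log₂(3) = 3.3219 − 1.5850 = 1.7370.
ΔRT = 110 × 1.7370 = 191.066 ms.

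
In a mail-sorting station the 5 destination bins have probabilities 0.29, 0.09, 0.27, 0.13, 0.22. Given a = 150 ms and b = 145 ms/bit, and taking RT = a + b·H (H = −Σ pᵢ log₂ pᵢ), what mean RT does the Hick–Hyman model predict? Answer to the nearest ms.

470 ms

H = 0.29·log₂(1/0.29) + 0.09·log₂(1/0.09) + 0.27·log₂(1/0.27) + 0.13·log₂(1/0.13) + 0.22·log₂(1/0.22) = 2.2038 bits.
RT = 150 + 145 × 2.2038 = 469.55 ms.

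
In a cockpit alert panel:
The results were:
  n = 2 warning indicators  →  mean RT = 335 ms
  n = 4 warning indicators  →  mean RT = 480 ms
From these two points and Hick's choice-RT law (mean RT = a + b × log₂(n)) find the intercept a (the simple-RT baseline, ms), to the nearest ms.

190 ms

The slope on a log₂ axis is (480 − 335) / (2 − 1) = 145 ms/bit.
Intercept: a = 335 − 145·log₂(2) = 190.000 ms.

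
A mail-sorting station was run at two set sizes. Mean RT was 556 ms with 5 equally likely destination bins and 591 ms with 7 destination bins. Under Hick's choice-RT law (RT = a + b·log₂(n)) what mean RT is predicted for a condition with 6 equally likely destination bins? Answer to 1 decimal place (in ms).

575.0 ms

RT is linear in log₂ n, so two points fix the line:
  b = (591 − 556) / (log₂ 7 − log₂ 5) = 35 / (2.8074 − 2.3219) = 72.101 ms/bit
  a = 556 − 72.101 × 2.3219 = 388.586 ms
Then RT(6) = 388.586 + 72.101 × log₂ 6 = 388.586 + 72.101 × 2.5850 ≈ 574.965 ms.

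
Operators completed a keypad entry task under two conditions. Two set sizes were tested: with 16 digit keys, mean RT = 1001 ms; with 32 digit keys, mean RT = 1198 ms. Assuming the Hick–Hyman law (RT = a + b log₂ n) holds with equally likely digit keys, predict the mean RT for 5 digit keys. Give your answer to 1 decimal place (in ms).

With log₂ n on the abscissa the relation is linear; from the two conditions:
  b = (1198 − 1001) / (log₂ 32 − log₂ 16) = 197 / (5 − 4) = 197.000 ms/bit
  a = 1001 − 197.000 × 4 = 213.000 ms
Then RT(5) = 213.000 + 197.000 × log₂ 5 = 213.000 + 197.000 × 2.3219 ≈ 670.420 ms.

670.4 ms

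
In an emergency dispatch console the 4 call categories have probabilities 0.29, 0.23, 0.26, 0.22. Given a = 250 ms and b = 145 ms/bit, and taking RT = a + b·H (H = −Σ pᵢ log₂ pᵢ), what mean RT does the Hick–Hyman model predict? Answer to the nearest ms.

539 ms

H = 0.29·log₂(1/0.29) + 0.23·log₂(1/0.23) + 0.26·log₂(1/0.26) + 0.22·log₂(1/0.22) = 1.9914 bits.
RT = 250 + 145 × 1.9914 = 538.76 ms.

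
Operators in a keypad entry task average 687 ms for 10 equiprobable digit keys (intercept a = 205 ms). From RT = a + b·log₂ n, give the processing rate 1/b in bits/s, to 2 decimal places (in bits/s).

6.89 bits/s

b = (687 − 205)/log₂ 10 = 482/3.3219 = 145.096 ms per bit = 0.14510 s/bit; the reciprocal is 6.892 bits/s.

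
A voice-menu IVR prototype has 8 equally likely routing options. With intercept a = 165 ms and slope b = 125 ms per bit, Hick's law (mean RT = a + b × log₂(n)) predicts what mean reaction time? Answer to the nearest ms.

log₂(8) = 3 bits, so RT = 165 + 125 × 3 ≈ 540.000 ms.

540 ms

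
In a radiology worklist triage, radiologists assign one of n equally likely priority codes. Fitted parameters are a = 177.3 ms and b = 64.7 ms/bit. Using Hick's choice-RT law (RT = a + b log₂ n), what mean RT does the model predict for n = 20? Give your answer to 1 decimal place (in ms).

log₂(20) = 4.3219 bits, so RT = 177.3 + 64.7 × 4.3219 ≈ 456.929 ms.

456.9 ms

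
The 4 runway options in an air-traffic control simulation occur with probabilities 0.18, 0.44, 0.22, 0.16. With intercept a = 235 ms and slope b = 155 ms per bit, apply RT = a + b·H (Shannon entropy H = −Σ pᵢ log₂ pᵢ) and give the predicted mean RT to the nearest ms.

525 ms

H = 0.18·log₂(1/0.18) + 0.44·log₂(1/0.44) + 0.22·log₂(1/0.22) + 0.16·log₂(1/0.16) = 1.8700 bits.
RT = 235 + 155 × 1.8700 = 524.86 ms.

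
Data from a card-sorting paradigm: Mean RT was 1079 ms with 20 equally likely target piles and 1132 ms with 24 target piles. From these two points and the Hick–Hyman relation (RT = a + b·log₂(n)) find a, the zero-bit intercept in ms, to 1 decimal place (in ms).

The slope on a log₂ axis is (1132 − 1079) / (4.5850 − 4.3219) = 201.495 ms/bit.
Intercept: a = 1079 − 201.495·log₂(20) = 208.155 ms.

208.2 ms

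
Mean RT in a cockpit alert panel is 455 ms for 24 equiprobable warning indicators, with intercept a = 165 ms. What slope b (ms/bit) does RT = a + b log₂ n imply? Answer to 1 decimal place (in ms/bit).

63.3 ms/bit

log₂(24) = 4.5850 bits.
b = (RT − a)/log₂ n = (455 − 165) / 4.5850 = 63.250 ms/bit.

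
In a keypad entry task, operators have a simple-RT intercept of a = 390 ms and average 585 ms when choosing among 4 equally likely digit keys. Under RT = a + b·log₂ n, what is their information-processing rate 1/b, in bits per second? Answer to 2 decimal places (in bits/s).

10.26 bits/s

Choice component = 585 − 390 = 195 ms over log₂(4) = 2 bits.
b = 195 / 2 = 97.500 ms/bit, so 1/b = 10.256 bits/s.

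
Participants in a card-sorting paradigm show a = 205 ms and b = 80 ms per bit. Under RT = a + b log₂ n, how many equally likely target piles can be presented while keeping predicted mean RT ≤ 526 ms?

16

Set 205 + 80·log₂ n ≤ 526 → log₂ n ≤ (526 − 205)/80 = 4.0125.
So n ≤ 2^4.0125 = 16.139; the largest integer n is 16.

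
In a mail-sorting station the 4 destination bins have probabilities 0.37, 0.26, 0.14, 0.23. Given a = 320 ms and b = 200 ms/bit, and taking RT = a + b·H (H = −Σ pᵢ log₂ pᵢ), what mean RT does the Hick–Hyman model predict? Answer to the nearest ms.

704 ms

H = 0.37·log₂(1/0.37) + 0.26·log₂(1/0.26) + 0.14·log₂(1/0.14) + 0.23·log₂(1/0.23) = 1.9208 bits.
RT = 320 + 200 × 1.9208 = 704.16 ms.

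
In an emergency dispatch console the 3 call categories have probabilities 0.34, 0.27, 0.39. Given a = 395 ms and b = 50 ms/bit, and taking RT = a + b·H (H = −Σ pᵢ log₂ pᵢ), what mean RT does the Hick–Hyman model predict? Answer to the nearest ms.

473 ms

Entropy contributions −pᵢ log₂ pᵢ: 0.5292, 0.5100, 0.5298; sum H = 1.5690 bits.
RT = a + bH = 395 + 50·1.5690 = 473.45 ms.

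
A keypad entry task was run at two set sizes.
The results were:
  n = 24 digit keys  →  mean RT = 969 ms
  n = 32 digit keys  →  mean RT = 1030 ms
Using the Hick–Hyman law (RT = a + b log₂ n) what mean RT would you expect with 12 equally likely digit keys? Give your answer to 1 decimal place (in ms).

822.0 ms

With log₂ n on the abscissa the relation is linear; from the two conditions:
  b = (1030 − 969) / (log₂ 32 − log₂ 24) = 61 / (5 − 4.5850) = 146.975 ms/bit
  a = 969 − 146.975 × 4.5850 = 295.127 ms
Then RT(12) = 295.127 + 146.975 × log₂ 12 = 295.127 + 146.975 × 3.5850 ≈ 822.025 ms.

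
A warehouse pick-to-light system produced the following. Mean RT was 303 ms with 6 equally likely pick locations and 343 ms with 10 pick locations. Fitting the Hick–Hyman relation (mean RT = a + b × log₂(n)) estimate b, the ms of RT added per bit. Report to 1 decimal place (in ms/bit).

54.3 ms/bit

b = (RT₂ − RT₁)/(log₂ n₂ − log₂ n₁) = (343 − 303)/(3.3219 − 2.5850) = 54.277 ms/bit.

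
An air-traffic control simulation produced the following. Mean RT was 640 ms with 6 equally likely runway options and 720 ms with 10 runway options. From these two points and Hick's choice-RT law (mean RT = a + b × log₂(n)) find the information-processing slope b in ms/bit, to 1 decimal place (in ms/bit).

108.6 ms/bit

b = (RT₂ − RT₁)/(log₂ n₂ − log₂ n₁) = (720 − 640)/(3.3219 − 2.5850) = 108.553 ms/bit.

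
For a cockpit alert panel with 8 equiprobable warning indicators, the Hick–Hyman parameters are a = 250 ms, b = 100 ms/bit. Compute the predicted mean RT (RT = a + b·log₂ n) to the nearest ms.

log₂(8) = 3 bits, so RT = 250 + 100 × 3 ≈ 550.000 ms.

550 ms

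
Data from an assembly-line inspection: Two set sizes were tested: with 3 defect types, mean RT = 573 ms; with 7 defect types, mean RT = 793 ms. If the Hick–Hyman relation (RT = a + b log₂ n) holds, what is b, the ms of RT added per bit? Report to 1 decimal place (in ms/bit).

180.0 ms/bit

The slope on a log₂ axis is (793 − 573) / (2.8074 − 1.5850) = 179.975 ms/bit.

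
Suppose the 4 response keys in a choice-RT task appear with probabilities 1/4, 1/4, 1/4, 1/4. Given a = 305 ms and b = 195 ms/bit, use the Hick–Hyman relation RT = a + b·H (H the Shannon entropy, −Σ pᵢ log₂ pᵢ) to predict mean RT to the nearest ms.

695 ms

H = −Σ pᵢ log₂ pᵢ = 0.25·2 + 0.25·2 + 0.25·2 + 0.25·2 = 2.000 bits.
RT = 305 + 195 × 2.000 = 695.00 ms.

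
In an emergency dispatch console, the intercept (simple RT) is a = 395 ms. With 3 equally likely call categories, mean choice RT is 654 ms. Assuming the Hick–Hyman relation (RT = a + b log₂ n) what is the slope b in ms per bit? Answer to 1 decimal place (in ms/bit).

log₂(3) = 1.5850 bits.
b = (RT − a)/log₂ n = (654 − 395) / 1.5850 = 163.411 ms/bit.

163.4 ms/bit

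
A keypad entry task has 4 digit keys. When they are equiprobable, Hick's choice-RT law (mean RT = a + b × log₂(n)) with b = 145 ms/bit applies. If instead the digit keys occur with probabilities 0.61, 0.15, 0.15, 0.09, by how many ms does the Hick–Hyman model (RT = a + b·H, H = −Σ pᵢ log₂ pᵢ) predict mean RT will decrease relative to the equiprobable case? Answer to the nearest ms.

Equiprobable entropy H₀ = log₂ 4 = 2.0000 bits.
Skewed entropy H = −Σ pᵢ log₂ pᵢ = 1.5687 bits.
ΔRT = b·(H₀ − H) = 145 × 0.4313 = 62.53 ms.

63 ms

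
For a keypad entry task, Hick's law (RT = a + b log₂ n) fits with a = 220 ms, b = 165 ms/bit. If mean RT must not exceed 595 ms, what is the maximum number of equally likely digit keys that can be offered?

Information budget: (595 − 220)/165 = 2.2727 bits, so n ≤ 2^2.2727 = 4.832 → at most 4.

4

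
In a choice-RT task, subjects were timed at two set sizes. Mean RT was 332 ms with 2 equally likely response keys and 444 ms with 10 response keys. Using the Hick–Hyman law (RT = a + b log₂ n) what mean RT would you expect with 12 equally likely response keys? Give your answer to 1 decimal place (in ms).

Fit slope and intercept:
  b = (444 − 332) / (log₂ 10 − log₂ 2) = 112 / (3.3219 − 1) = 48.236 ms/bit
  a = 332 − 48.236 × 1 = 283.764 ms
Then RT(12) = 283.764 + 48.236 × log₂ 12 = 283.764 + 48.236 × 3.5850 ≈ 456.688 ms.

456.7 ms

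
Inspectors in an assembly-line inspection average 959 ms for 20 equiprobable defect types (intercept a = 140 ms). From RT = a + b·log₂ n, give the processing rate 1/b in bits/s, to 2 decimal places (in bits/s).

b = (959 − 140)/log₂ 20 = 819/4.3219 = 189.499 ms per bit = 0.18950 s/bit; the reciprocal is 5.277 bits/s.

5.28 bits/s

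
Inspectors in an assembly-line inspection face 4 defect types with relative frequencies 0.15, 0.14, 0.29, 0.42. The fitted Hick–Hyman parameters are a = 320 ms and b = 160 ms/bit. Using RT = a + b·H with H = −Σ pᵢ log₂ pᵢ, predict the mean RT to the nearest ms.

H = 0.15·log₂(1/0.15) + 0.14·log₂(1/0.14) + 0.29·log₂(1/0.29) + 0.42·log₂(1/0.42) = 1.8512 bits.
RT = 320 + 160 × 1.8512 = 616.19 ms.

616 ms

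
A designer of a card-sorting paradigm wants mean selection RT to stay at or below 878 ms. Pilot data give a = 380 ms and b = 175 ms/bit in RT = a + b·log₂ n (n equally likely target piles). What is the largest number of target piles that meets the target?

Information budget: (878 − 380)/175 = 2.8457 bits, so n ≤ 2^2.8457 = 7.189 → at most 7.

7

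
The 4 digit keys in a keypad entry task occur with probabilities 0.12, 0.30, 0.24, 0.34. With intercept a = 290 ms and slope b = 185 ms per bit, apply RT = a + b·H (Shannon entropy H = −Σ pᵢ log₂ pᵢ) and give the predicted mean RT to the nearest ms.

644 ms

H = 0.12·log₂(1/0.12) + 0.30·log₂(1/0.30) + 0.24·log₂(1/0.24) + 0.34·log₂(1/0.34) = 1.9115 bits.
RT = 290 + 185 × 1.9115 = 643.62 ms.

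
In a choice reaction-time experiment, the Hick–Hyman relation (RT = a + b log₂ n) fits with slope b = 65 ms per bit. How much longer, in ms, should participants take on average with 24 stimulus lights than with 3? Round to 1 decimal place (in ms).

Only the slope matters, since a is common to both: ΔRT = b·log₂(n₂/n₁).
log₂(24) − log₂(3) = log₂(24/3) = log₂(8) = 3.
ΔRT = 65 × 3.0000 = 195.000 ms.

195.0 ms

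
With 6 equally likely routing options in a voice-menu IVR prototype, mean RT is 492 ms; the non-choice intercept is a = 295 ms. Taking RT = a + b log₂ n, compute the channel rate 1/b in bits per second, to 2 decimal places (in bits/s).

13.12 bits/s

b = (492 − 295)/log₂ 6 = 197/2.5850 = 76.210 ms per bit = 0.07621 s/bit; the reciprocal is 13.122 bits/s.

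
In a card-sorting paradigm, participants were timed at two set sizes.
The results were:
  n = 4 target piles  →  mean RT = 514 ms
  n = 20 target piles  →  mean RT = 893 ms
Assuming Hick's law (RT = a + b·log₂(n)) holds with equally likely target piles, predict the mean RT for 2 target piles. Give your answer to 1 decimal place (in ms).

Solve the two-equation system in a and b:
  b = (893 − 514) / (log₂ 20 − log₂ 4) = 379 / (4.3219 − 2) = 163.226 ms/bit
  a = 514 − 163.226 × 2 = 187.547 ms
Then RT(2) = 187.547 + 163.226 × log₂ 2 = 187.547 + 163.226 × 1 ≈ 350.774 ms.

350.8 ms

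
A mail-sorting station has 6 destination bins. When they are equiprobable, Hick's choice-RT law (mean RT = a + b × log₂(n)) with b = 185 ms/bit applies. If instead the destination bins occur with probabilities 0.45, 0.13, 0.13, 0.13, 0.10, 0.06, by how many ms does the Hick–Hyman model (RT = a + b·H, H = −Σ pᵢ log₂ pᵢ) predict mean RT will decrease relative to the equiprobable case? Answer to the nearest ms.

63 ms

The RT saving is b·ΔH. Equiprobable H₀ = log₂(6) = 2.5850 bits; with the given probabilities H = 2.2421 bits.
b·(H₀ − H) = 185 × (2.5850 − 2.2421) = 63.44 ms.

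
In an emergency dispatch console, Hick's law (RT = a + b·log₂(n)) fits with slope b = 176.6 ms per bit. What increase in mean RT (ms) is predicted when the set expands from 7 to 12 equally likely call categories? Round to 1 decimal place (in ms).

The intercept a cancels: ΔRT = b·(log₂ n₂ − log₂ n₁) = b·log₂(n₂/n₁).
log₂(12) − log₂(7) = 3.5850 − 2.8074 = 0.7776.
ΔRT = 176.6 × 0.7776 = 137.325 ms.

137.3 ms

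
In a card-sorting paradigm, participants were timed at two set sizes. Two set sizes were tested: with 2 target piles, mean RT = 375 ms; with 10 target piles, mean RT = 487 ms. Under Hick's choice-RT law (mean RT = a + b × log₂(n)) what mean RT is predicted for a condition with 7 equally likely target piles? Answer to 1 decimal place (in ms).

462.2 ms

Fit slope and intercept:
  b = (487 − 375) / (log₂ 10 − log₂ 2) = 112 / (3.3219 − 1) = 48.236 ms/bit
  a = 375 − 48.236 × 1 = 326.764 ms
Then RT(7) = 326.764 + 48.236 × log₂ 7 = 326.764 + 48.236 × 2.8074 ≈ 462.179 ms.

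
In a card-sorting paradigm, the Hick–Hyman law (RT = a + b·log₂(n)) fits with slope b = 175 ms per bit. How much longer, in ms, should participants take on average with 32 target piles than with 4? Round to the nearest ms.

525 ms

ΔRT = (a + b log₂ n₂) − (a + b log₂ n₁) = b·(log₂ n₂ − log₂ n₁).
log₂(32) − log₂(4) = log₂(32/4) = log₂(8) = 3.
ΔRT = 175 × 3.0000 = 525.000 ms.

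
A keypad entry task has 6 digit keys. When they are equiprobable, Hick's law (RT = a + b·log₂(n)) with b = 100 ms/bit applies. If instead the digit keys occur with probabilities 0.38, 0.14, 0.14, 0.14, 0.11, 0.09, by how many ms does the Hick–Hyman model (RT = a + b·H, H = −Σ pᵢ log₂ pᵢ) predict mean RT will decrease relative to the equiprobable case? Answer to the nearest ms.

20 ms

Equiprobable entropy H₀ = log₂ 6 = 2.5850 bits.
Skewed entropy H = −Σ pᵢ log₂ pᵢ = 2.3847 bits.
ΔRT = b·(H₀ − H) = 100 × 0.2002 = 20.02 ms.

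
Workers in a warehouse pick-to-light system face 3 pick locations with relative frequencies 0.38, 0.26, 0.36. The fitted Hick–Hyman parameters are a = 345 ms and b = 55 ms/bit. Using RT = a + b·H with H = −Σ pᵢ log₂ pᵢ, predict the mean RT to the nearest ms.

Entropy contributions −pᵢ log₂ pᵢ: 0.5305, 0.5053, 0.5306; sum H = 1.5664 bits.
RT = a + bH = 345 + 55·1.5664 = 431.15 ms.

431 ms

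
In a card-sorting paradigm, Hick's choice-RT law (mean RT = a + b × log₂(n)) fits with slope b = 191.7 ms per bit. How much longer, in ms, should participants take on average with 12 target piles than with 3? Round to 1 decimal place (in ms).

ΔRT = (a + b log₂ n₂) − (a + b log₂ n₁) = b·(log₂ n₂ − log₂ n₁).
log₂(12) − log₂(3) = log₂(12/3) = log₂(4) = 2.
ΔRT = 191.7 × 2.0000 = 383.400 ms.

383.4 ms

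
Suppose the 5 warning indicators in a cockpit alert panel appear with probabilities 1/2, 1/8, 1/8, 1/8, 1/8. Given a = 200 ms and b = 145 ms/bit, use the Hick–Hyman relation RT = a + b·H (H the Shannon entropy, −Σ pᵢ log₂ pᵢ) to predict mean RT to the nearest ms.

490 ms

H = −Σ pᵢ log₂ pᵢ = 0.5·1 + 0.125·3 + 0.125·3 + 0.125·3 + 0.125·3 = 2.000 bits.
RT = 200 + 145 × 2.000 = 490.00 ms.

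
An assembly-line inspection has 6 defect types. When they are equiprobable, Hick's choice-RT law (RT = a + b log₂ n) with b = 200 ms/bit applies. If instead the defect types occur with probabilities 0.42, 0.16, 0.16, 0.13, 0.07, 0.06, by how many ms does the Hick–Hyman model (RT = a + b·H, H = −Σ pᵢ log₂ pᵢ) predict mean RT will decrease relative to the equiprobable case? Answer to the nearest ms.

64 ms

Equiprobable entropy H₀ = log₂ 6 = 2.5850 bits.
Skewed entropy H = −Σ pᵢ log₂ pᵢ = 2.2664 bits.
ΔRT = b·(H₀ − H) = 200 × 0.3185 = 63.71 ms.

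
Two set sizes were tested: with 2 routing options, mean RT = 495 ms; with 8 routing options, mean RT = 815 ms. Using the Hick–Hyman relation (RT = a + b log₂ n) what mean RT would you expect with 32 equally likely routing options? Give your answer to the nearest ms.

Solve the two-equation system in a and b:
  b = (815 − 495) / (log₂ 8 − log₂ 2) = 320 / (3 − 1) = 160 ms/bit
  a = 495 − 160 × 1 = 335 ms
Then RT(32) = 335 + 160 × log₂ 32 = 335 + 160 × 5 ≈ 1135.000 ms.

1135 ms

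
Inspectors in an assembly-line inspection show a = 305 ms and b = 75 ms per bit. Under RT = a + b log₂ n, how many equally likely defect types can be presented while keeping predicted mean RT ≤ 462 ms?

4

Set 305 + 75·log₂ n ≤ 462 → log₂ n ≤ (462 − 305)/75 = 2.0933.
So n ≤ 2^2.0933 = 4.267; the largest integer n is 4.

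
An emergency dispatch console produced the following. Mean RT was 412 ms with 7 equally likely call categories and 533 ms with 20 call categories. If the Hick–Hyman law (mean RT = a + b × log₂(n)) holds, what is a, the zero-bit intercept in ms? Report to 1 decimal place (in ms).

187.7 ms

Slope: b = (533 − 412) / (log₂ 20 − log₂ 7) = 121/1.5146 = 79.890 ms/bit.
a = RT₁ − b·log₂ n₁ = 412 − 79.890 × 2.8074 = 187.719 ms.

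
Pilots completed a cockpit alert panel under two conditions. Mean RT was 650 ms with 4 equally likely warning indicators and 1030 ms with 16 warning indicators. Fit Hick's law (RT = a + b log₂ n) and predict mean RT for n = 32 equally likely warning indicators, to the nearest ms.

With log₂ n on the abscissa the relation is linear; from the two conditions:
  b = (1030 − 650) / (log₂ 16 − log₂ 4) = 380 / (4 − 2) = 190 ms/bit
  a = 650 − 190 × 2 = 270 ms
Then RT(32) = 270 + 190 × log₂ 32 = 270 + 190 × 5 ≈ 1220.000 ms.

1220 ms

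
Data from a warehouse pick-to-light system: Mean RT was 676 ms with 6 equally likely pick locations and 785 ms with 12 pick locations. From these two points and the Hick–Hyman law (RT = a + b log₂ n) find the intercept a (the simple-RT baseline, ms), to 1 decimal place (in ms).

The slope on a log₂ axis is (785 − 676) / (3.5850 − 2.5850) = 109.000 ms/bit.
a = RT₁ − b·log₂ n₁ = 676 − 109.000 × 2.5850 = 394.239 ms.

394.2 ms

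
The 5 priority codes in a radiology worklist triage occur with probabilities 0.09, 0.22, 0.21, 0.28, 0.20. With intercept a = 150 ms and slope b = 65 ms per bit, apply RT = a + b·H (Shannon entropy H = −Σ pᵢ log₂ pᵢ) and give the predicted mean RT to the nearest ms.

Entropy contributions −pᵢ log₂ pᵢ: 0.3127, 0.4806, 0.4728, 0.5142, 0.4644; sum H = 2.2447 bits.
RT = a + bH = 150 + 65·2.2447 = 295.90 ms.

296 ms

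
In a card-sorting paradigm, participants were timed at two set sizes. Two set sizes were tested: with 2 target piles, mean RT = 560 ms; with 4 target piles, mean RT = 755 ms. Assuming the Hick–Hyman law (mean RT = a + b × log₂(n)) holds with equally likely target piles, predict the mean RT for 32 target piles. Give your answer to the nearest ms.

Fit slope and intercept:
  b = (755 − 560) / (log₂ 4 − log₂ 2) = 195 / (2 − 1) = 195 ms/bit
  a = 560 − 195 × 1 = 365 ms
Then RT(32) = 365 + 195 × log₂ 32 = 365 + 195 × 5 ≈ 1340.000 ms.

1340 ms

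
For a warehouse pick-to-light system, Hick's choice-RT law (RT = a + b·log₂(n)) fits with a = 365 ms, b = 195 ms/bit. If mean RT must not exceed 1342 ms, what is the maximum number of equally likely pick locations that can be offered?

32

195·log₂ n ≤ 1342 − 365 = 977, giving log₂ n ≤ 5.0103 and n ≤ 32.228. The largest whole number is 32.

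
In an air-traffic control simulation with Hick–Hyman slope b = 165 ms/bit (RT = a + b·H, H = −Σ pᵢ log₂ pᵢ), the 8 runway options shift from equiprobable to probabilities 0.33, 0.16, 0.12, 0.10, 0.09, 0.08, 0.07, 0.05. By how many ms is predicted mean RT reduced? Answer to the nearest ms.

Equiprobable entropy H₀ = log₂ 8 = 3.0000 bits.
Skewed entropy H = −Σ pᵢ log₂ pᵢ = 2.7389 bits.
ΔRT = b·(H₀ − H) = 165 × 0.2611 = 43.08 ms.

43 ms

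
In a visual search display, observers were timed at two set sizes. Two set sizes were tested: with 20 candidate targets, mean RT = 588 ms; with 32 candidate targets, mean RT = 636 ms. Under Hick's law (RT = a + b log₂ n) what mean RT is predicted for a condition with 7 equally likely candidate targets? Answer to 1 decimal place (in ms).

Solve the two-equation system in a and b:
  b = (636 − 588) / (log₂ 32 − log₂ 20) = 48 / (5 − 4.3219) = 70.789 ms/bit
  a = 588 − 70.789 × 4.3219 = 282.055 ms
Then RT(7) = 282.055 + 70.789 × log₂ 7 = 282.055 + 70.789 × 2.8074 ≈ 480.785 ms.

480.8 ms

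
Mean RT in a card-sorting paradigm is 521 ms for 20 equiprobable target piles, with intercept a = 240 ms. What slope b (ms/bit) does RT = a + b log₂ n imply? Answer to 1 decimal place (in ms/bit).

20 alternatives carry log₂ 20 = 4.3219 bits; the choice cost is 521 − 240 = 281 ms, so b = 281/4.3219 = 65.017 ms/bit.

65.0 ms/bit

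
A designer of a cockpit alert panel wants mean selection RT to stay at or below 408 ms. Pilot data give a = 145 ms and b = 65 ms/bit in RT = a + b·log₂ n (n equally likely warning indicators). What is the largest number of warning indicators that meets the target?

65·log₂ n ≤ 408 − 145 = 263, giving log₂ n ≤ 4.0462 and n ≤ 16.520. The largest whole number is 16.

16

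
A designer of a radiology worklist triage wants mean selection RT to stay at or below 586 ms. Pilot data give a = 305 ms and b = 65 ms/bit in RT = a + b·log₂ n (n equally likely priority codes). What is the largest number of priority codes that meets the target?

Information budget: (586 − 305)/65 = 4.3231 bits, so n ≤ 2^4.3231 = 20.016 → at most 20.

20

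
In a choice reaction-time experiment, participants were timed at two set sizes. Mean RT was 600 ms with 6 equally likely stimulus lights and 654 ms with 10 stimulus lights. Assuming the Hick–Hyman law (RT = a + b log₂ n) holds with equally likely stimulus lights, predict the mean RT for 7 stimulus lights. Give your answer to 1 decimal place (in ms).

616.3 ms

With log₂ n on the abscissa the relation is linear; from the two conditions:
  b = (654 − 600) / (log₂ 10 − log₂ 6) = 54 / (3.3219 − 2.5850) = 73.273 ms/bit
  a = 600 − 73.273 × 2.5850 = 410.591 ms
Then RT(7) = 410.591 + 73.273 × log₂ 7 = 410.591 + 73.273 × 2.8074 ≈ 616.295 ms.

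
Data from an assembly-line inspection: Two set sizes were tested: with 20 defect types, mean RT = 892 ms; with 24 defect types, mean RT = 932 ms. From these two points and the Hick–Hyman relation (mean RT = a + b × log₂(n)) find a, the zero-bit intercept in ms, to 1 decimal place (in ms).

234.8 ms

b = (RT₂ − RT₁)/(log₂ n₂ − log₂ n₁) = (932 − 892)/(4.5850 − 4.3219) = 152.071 ms/bit.
Intercept: a = 892 − 152.071·log₂(20) = 234.759 ms.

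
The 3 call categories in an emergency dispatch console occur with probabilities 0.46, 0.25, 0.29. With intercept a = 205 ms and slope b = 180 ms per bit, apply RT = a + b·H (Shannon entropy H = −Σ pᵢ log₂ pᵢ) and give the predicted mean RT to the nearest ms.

H = 0.46·log₂(1/0.46) + 0.25·log₂(1/0.25) + 0.29·log₂(1/0.29) = 1.5332 bits.
RT = 205 + 180 × 1.5332 = 480.98 ms.

481 ms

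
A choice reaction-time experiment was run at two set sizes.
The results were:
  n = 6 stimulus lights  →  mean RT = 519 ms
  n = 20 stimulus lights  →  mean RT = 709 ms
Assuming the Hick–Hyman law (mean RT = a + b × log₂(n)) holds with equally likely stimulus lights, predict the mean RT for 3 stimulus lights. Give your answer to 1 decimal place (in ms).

Fit slope and intercept:
  b = (709 − 519) / (log₂ 20 − log₂ 6) = 190 / (4.3219 − 2.5850) = 109.386 ms/bit
  a = 519 − 109.386 × 2.5850 = 236.241 ms
Then RT(3) = 236.241 + 109.386 × log₂ 3 = 236.241 + 109.386 × 1.5850 ≈ 409.614 ms.

409.6 ms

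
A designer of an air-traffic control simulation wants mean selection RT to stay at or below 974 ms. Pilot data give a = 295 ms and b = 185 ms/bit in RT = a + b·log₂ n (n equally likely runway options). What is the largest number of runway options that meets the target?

185·log₂ n ≤ 974 − 295 = 679, giving log₂ n ≤ 3.6703 and n ≤ 12.731. The largest whole number is 12.

12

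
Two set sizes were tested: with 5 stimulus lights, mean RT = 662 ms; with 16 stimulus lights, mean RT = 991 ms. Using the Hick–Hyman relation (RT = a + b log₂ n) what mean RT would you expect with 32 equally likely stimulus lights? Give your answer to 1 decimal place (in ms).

Solve the two-equation system in a and b:
  b = (991 − 662) / (log₂ 16 − log₂ 5) = 329 / (4 − 2.3219) = 196.058 ms/bit
  a = 662 − 196.058 × 2.3219 = 206.767 ms
Then RT(32) = 206.767 + 196.058 × log₂ 32 = 206.767 + 196.058 × 5 ≈ 1187.058 ms.

1187.1 ms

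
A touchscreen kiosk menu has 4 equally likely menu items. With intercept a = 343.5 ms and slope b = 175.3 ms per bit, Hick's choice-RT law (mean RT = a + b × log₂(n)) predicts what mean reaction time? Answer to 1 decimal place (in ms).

694.1 ms

log₂(4) = 2 bits, so RT = 343.5 + 175.3 × 2 ≈ 694.100 ms.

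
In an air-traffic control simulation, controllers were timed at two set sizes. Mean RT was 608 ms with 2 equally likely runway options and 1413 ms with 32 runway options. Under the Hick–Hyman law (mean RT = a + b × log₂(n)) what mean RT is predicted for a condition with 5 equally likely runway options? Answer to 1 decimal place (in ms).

Solve the two-equation system in a and b:
  b = (1413 − 608) / (log₂ 32 − log₂ 2) = 805 / (5 − 1) = 201.250 ms/bit
  a = 608 − 201.250 × 1 = 406.750 ms
Then RT(5) = 406.750 + 201.250 × log₂ 5 = 406.750 + 201.250 × 2.3219 ≈ 874.038 ms.

874.0 ms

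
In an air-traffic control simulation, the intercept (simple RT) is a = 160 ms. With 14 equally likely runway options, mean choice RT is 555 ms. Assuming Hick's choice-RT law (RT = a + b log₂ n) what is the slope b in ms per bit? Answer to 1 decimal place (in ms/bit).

b = (555 − 160) / log₂(14) = 395 / 3.8074 = 103.747 ms/bit.

103.7 ms/bit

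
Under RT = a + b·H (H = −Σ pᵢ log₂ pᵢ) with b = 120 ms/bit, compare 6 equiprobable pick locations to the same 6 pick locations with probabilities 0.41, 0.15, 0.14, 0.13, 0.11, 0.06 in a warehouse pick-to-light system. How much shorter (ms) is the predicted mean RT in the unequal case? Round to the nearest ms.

Equiprobable entropy H₀ = log₂ 6 = 2.5850 bits.
Skewed entropy H = −Σ pᵢ log₂ pᵢ = 2.3115 bits.
ΔRT = b·(H₀ − H) = 120 × 0.2735 = 32.81 ms.

33 ms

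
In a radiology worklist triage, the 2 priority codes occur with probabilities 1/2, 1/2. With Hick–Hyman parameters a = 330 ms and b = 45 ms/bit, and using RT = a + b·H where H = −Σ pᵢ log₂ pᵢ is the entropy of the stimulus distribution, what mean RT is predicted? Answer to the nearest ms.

H = −Σ pᵢ log₂ pᵢ = 0.5·1 + 0.5·1 = 1.000 bits.
RT = 330 + 45 × 1.000 = 375.00 ms.

375 ms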